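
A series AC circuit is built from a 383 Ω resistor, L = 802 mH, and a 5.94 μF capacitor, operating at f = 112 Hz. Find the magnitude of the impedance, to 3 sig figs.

502 Ω

ω = 2πf = 703.7 rad/s
X_L = ωL = 564 Ω
X_C = 1/(ωC) = 239 Ω
Net reactance X = X_L − X_C = 325 Ω
Z = 383 + j325 Ω
|Z| = √(383² + 325²) = 502 Ω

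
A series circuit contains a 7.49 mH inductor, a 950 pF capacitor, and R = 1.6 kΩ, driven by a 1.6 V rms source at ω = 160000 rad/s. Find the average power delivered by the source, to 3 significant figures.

X_L = ωL = 1200 Ω
X_C = 1/(ωC) = 6580 Ω
Net reactance X = X_L − X_C = -5380 Ω
Z = 1600 − j5380 Ω
|Z| = √(1600² + 5380²) = 5610 Ω
∠Z = arctan(-5380/1600) = -73.4°
I = V/|Z| = 285 μA
P = VI cos φ = 1.6 × 0.000285 × cos(-73.4°) = 130 μW

130 μW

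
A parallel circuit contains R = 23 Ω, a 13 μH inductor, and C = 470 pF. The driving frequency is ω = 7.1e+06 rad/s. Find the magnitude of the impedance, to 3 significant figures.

X_L = ωL = 92.3 Ω
X_C = 1/(ωC) = 300 Ω
Parallel: admittances add. Y = 1/R + 1/(jωL) + jωC
Y = (0.0435 − j0.00750) S
|Y| = 0.0441 S → |Z| = 1/|Y| = 22.7 Ω, ∠Z = −∠Y = 9.78°

22.7 Ω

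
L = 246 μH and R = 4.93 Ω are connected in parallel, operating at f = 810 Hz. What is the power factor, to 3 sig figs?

0.246

ω = 2πf = 5089 rad/s
X_L = ωL = 1.25 Ω
Parallel: admittances add. Y = 1/R + 1/(jωL)
Y = (0.203 − j0.799) S
|Y| = 0.824 S → |Z| = 1/|Y| = 1.21 Ω, ∠Z = −∠Y = 75.8°
cos φ = cos(75.8°) = 0.246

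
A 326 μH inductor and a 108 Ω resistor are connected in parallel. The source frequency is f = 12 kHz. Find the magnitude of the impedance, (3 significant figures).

ω = 2πf = 75400 rad/s
X_L = ωL = 24.6 Ω
Parallel: admittances add. Y = 1/R + 1/(jωL)
Y = (0.00926 − j0.0407) S
|Y| = 0.0417 S → |Z| = 1/|Y| = 24.0 Ω, ∠Z = −∠Y = 77.2°

24.0 Ω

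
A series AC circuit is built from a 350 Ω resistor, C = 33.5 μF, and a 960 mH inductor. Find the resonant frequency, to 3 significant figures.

ω₀ = 1/√(LC) = 1/√(0.96 × 3.35e-05) = 176.3 rad/s
f₀ = ω₀/(2π) = 28.1 Hz

28.1 Hz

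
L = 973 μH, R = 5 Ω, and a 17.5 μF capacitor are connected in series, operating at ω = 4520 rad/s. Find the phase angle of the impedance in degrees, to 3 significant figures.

-58.8°

X_L = ωL = 4.40 Ω
X_C = 1/(ωC) = 12.6 Ω
Net reactance X = X_L − X_C = -8.24 Ω
Z = 5.00 − j8.24 Ω
|Z| = √(5.00² + 8.24²) = 9.64 Ω
∠Z = arctan(-8.24/5.00) = -58.8°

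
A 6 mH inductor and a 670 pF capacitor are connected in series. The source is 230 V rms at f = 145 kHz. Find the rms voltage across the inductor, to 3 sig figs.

ω = 2πf = 911100 rad/s
X_L = ωL = 5470 Ω
X_C = 1/(ωC) = 1640 Ω
Net reactance X = X_L − X_C = 3830 Ω
Z = j3830 Ω
|Z| = √(0² + 3830²) = 3830 Ω
I = V/|Z| = 60.1 mA
V_L = I·|Z_L| = 0.0601 × 5470 = 328 V

328 V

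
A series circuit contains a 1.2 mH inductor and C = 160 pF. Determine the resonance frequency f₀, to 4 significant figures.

ω₀ = 1/√(LC) = 1/√(0.0012 × 1.6e-10) = 2.282e+06 rad/s
f₀ = ω₀/(2π) = 363.2 kHz

363.2 kHz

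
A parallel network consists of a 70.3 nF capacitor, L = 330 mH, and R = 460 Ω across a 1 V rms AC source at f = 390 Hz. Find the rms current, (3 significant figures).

2.42 mA

ω = 2πf = 2450 rad/s
X_L = ωL = 809 Ω
X_C = 1/(ωC) = 5800 Ω
Parallel: admittances add. Y = 1/R + 1/(jωL) + jωC
Y = (0.00217 − j0.00106) S
|Y| = 0.00242 S → |Z| = 1/|Y| = 413 Ω, ∠Z = −∠Y = 26.1°
I = V/|Z| = 1/413 = 2.42 mA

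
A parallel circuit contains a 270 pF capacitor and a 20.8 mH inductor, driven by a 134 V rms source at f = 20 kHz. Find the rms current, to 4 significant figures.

46.72 mA

ω = 2πf = 125700 rad/s
X_L = ωL = 2614 Ω
X_C = 1/(ωC) = 29470 Ω
Parallel: admittances add. Y = 1/(jωL) + jωC
Y = (0 − j0.0003487) S
|Y| = 0.0003487 S → |Z| = 1/|Y| = 2868 Ω, ∠Z = −∠Y = 90.00°
I = V/|Z| = 134/2868 = 46.72 mA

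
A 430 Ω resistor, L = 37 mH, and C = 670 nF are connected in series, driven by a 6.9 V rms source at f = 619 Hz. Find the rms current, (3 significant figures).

14.0 mA

ω = 2πf = 3889 rad/s
X_L = ωL = 144 Ω
X_C = 1/(ωC) = 384 Ω
Net reactance X = X_L − X_C = -240 Ω
Z = 430 − j240 Ω
|Z| = √(430² + 240²) = 492 Ω
I = V/|Z| = 6.9/492 = 14.0 mA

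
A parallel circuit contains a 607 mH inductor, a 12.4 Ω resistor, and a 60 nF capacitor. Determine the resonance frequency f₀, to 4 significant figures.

834.0 Hz

ω₀ = 1/√(LC) = 1/√(0.607 × 6e-08) = 5240 rad/s
f₀ = ω₀/(2π) = 834.0 Hz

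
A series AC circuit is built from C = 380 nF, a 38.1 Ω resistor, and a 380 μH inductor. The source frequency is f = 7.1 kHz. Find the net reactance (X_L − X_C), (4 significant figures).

-42.04 Ω

ω = 2πf = 44610 rad/s
X_L = ωL = 16.95 Ω
X_C = 1/(ωC) = 58.99 Ω
X = 16.95 − 58.99 = -42.04 Ω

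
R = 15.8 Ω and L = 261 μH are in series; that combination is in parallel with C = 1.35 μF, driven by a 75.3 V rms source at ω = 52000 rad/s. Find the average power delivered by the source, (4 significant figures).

206.5 W

X_L = ωL = 13.57 Ω
X_C = 1/(ωC) = 14.25 Ω
Branch 1 (R+jX_L): Z₁ = 15.80 + j13.57 Ω, |Z₁| = 20.83 Ω
Branch 2 (−jX_C): Z₂ = −j14.25 Ω
Parallel: Z = Z₁Z₂/(Z₁+Z₂), |Z| = 18.76 Ω, ∠Z = -46.90°
I = V/|Z| = 4.013 A
P = VI cos φ = 75.3 × 4.013 × cos(-46.90°) = 206.5 W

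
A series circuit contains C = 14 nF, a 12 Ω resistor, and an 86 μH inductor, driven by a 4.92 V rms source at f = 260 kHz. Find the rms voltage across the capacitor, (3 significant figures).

ω = 2πf = 1.634e+06 rad/s
X_L = ωL = 140 Ω
X_C = 1/(ωC) = 43.7 Ω
Net reactance X = X_L − X_C = 96.8 Ω
Z = 12.0 + j96.8 Ω
|Z| = √(12.0² + 96.8²) = 97.5 Ω
I = V/|Z| = 50.5 mA
V_C = I·|Z_C| = 0.0505 × 43.7 = 2.21 V

2.21 V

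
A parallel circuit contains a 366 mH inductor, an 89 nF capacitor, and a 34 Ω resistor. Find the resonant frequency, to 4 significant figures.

ω₀ = 1/√(LC) = 1/√(0.366 × 8.9e-08) = 5541 rad/s
f₀ = ω₀/(2π) = 881.8 Hz

881.8 Hz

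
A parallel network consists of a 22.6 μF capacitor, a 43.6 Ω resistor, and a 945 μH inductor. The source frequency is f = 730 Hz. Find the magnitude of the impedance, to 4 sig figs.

7.746 Ω

ω = 2πf = 4587 rad/s
X_L = ωL = 4.334 Ω
X_C = 1/(ωC) = 9.647 Ω
Parallel: admittances add. Y = 1/R + 1/(jωL) + jωC
Y = (0.02294 − j0.1270) S
|Y| = 0.1291 S → |Z| = 1/|Y| = 7.746 Ω, ∠Z = −∠Y = 79.77°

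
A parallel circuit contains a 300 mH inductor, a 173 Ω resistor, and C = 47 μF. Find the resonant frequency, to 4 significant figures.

42.38 Hz

ω₀ = 1/√(LC) = 1/√(0.3 × 4.7e-05) = 266.3 rad/s
f₀ = ω₀/(2π) = 42.38 Hz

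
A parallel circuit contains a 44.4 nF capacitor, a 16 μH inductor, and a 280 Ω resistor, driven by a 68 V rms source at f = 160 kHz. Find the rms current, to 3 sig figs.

ω = 2πf = 1.005e+06 rad/s
X_L = ωL = 16.1 Ω
X_C = 1/(ωC) = 22.4 Ω
Parallel: admittances add. Y = 1/R + 1/(jωL) + jωC
Y = (0.00357 − j0.0175) S
|Y| = 0.0179 S → |Z| = 1/|Y| = 55.9 Ω, ∠Z = −∠Y = 78.5°
I = V/|Z| = 68/55.9 = 1.22 A

1.22 A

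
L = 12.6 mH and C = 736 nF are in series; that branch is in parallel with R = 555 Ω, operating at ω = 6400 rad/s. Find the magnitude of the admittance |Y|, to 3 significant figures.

X_L = ωL = 80.6 Ω
X_C = 1/(ωC) = 212 Ω
Branch 1: Z₁ = R = 555 Ω
Branch 2 (series LC): Z₂ = j(X_L − X_C) = −j132 Ω
Parallel: Z = Z₁Z₂/(Z₁+Z₂), |Z| = 128 Ω, ∠Z = -76.7°
|Y| = 1/|Z| = 7.81 mS

7.81 mS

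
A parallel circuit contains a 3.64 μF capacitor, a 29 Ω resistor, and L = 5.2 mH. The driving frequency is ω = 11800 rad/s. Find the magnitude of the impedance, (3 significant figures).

X_L = ωL = 61.4 Ω
X_C = 1/(ωC) = 23.3 Ω
Parallel: admittances add. Y = 1/R + 1/(jωL) + jωC
Y = (0.0345 + j0.0267) S
|Y| = 0.0436 S → |Z| = 1/|Y| = 22.9 Ω, ∠Z = −∠Y = -37.7°

22.9 Ω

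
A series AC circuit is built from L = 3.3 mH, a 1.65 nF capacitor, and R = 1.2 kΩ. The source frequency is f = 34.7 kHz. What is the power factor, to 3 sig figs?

ω = 2πf = 218000 rad/s
X_L = ωL = 719 Ω
X_C = 1/(ωC) = 2780 Ω
Net reactance X = X_L − X_C = -2060 Ω
Z = 1200 − j2060 Ω
|Z| = √(1200² + 2060²) = 2380 Ω
∠Z = arctan(-2060/1200) = -59.8°
cos φ = cos(-59.8°) = 0.503

0.503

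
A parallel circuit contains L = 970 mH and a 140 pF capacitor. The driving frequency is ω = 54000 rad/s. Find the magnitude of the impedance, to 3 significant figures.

86700 Ω

X_L = ωL = 52400 Ω
X_C = 1/(ωC) = 132000 Ω
Parallel: admittances add. Y = 1/(jωL) + jωC
Y = (0 − j1.15e-05) S
|Y| = 1.15e-05 S → |Z| = 1/|Y| = 86700 Ω, ∠Z = −∠Y = 90.0°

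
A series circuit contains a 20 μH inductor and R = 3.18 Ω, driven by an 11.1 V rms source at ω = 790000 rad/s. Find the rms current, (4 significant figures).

X_L = ωL = 15.80 Ω
Z = 3.180 + j15.80 Ω
|Z| = √(3.180² + 15.80²) = 16.12 Ω
I = V/|Z| = 11.1/16.12 = 688.7 mA

688.7 mA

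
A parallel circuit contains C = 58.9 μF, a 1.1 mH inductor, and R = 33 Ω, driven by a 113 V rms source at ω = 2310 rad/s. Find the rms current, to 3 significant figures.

29.3 A

X_L = ωL = 2.54 Ω
X_C = 1/(ωC) = 7.35 Ω
Parallel: admittances add. Y = 1/R + 1/(jωL) + jωC
Y = (0.0303 − j0.257) S
|Y| = 0.259 S → |Z| = 1/|Y| = 3.86 Ω, ∠Z = −∠Y = 83.3°
I = V/|Z| = 113/3.86 = 29.3 A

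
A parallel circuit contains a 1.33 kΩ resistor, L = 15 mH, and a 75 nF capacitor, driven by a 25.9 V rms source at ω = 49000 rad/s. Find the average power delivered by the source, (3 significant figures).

504 mW

X_L = ωL = 735 Ω
X_C = 1/(ωC) = 272 Ω
Parallel: admittances add. Y = 1/R + 1/(jωL) + jωC
Y = (0.000752 + j0.00231) S
|Y| = 0.00243 S → |Z| = 1/|Y| = 411 Ω, ∠Z = −∠Y = -72.0°
I = V/|Z| = 63.0 mA
P = VI cos φ = 25.9 × 0.0630 × cos(-72.0°) = 504 mW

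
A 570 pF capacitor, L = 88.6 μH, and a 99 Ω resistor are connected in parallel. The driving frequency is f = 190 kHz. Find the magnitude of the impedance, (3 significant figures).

74.7 Ω

ω = 2πf = 1.194e+06 rad/s
X_L = ωL = 106 Ω
X_C = 1/(ωC) = 1470 Ω
Parallel: admittances add. Y = 1/R + 1/(jωL) + jωC
Y = (0.0101 − j0.00877) S
|Y| = 0.0134 S → |Z| = 1/|Y| = 74.7 Ω, ∠Z = −∠Y = 41.0°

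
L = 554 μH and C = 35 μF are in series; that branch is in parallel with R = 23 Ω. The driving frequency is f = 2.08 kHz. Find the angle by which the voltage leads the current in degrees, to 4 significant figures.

ω = 2πf = 13070 rad/s
X_L = ωL = 7.240 Ω
X_C = 1/(ωC) = 2.186 Ω
Branch 1: Z₁ = R = 23.00 Ω
Branch 2 (series LC): Z₂ = j(X_L − X_C) = j5.054 Ω
Parallel: Z = Z₁Z₂/(Z₁+Z₂), |Z| = 4.936 Ω, ∠Z = 77.61°

77.61°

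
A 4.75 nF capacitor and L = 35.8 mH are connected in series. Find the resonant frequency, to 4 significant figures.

ω₀ = 1/√(LC) = 1/√(0.0358 × 4.75e-09) = 76690 rad/s
f₀ = ω₀/(2π) = 12.20 kHz

12.20 kHz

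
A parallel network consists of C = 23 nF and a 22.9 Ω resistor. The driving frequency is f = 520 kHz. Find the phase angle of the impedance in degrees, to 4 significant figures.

ω = 2πf = 3.267e+06 rad/s
X_C = 1/(ωC) = 13.31 Ω
Parallel: admittances add. Y = 1/R + jωC
Y = (0.04367 + j0.07515) S
|Y| = 0.08691 S → |Z| = 1/|Y| = 11.51 Ω, ∠Z = −∠Y = -59.84°

-59.84°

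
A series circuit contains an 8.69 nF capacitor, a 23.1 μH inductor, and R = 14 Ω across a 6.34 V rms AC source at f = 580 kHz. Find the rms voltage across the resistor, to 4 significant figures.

1.631 V

ω = 2πf = 3.644e+06 rad/s
X_L = ωL = 84.18 Ω
X_C = 1/(ωC) = 31.58 Ω
Net reactance X = X_L − X_C = 52.61 Ω
Z = 14.00 + j52.61 Ω
|Z| = √(14.00² + 52.61²) = 54.44 Ω
I = V/|Z| = 116.5 mA
V_R = I·|Z_R| = 0.1165 × 14.00 = 1.631 V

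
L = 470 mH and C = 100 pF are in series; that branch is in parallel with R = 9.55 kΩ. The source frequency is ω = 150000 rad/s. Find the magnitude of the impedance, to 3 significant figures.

X_L = ωL = 70500 Ω
X_C = 1/(ωC) = 66700 Ω
Branch 1: Z₁ = R = 9550 Ω
Branch 2 (series LC): Z₂ = j(X_L − X_C) = j3830 Ω
Parallel: Z = Z₁Z₂/(Z₁+Z₂), |Z| = 3560 Ω, ∠Z = 68.1°

3560 Ω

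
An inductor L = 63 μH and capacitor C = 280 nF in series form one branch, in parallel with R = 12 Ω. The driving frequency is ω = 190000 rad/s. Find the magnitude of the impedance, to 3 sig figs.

5.93 Ω

X_L = ωL = 12.0 Ω
X_C = 1/(ωC) = 18.8 Ω
Branch 1: Z₁ = R = 12.0 Ω
Branch 2 (series LC): Z₂ = j(X_L − X_C) = −j6.83 Ω
Parallel: Z = Z₁Z₂/(Z₁+Z₂), |Z| = 5.93 Ω, ∠Z = -60.4°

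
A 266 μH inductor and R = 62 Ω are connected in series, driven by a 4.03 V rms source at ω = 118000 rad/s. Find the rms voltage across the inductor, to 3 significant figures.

1.82 V

X_L = ωL = 31.4 Ω
Z = 62.0 + j31.4 Ω
|Z| = √(62.0² + 31.4²) = 69.5 Ω
I = V/|Z| = 58.0 mA
V_L = I·|Z_L| = 0.0580 × 31.4 = 1.82 V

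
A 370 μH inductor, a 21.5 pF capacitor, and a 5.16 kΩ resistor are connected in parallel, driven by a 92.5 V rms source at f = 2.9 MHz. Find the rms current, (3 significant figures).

ω = 2πf = 1.822e+07 rad/s
X_L = ωL = 6740 Ω
X_C = 1/(ωC) = 2550 Ω
Parallel: admittances add. Y = 1/R + 1/(jωL) + jωC
Y = (0.000194 + j0.000243) S
|Y| = 0.000311 S → |Z| = 1/|Y| = 3210 Ω, ∠Z = −∠Y = -51.5°
I = V/|Z| = 92.5/3210 = 28.8 mA

28.8 mA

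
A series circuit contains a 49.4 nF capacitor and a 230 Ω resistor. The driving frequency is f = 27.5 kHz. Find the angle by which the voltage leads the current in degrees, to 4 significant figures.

-26.99°

ω = 2πf = 172800 rad/s
X_C = 1/(ωC) = 117.2 Ω
Z = 230.0 − j117.2 Ω
|Z| = √(230.0² + 117.2²) = 258.1 Ω
∠Z = arctan(-117.2/230.0) = -26.99°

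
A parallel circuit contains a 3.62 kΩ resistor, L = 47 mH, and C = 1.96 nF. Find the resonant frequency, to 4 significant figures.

ω₀ = 1/√(LC) = 1/√(0.047 × 1.96e-09) = 104200 rad/s
f₀ = ω₀/(2π) = 16.58 kHz

16.58 kHz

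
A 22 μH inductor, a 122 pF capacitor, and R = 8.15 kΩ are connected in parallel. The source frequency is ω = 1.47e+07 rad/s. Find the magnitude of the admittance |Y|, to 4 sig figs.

X_L = ωL = 323.4 Ω
X_C = 1/(ωC) = 557.6 Ω
Parallel: admittances add. Y = 1/R + 1/(jωL) + jωC
Y = (0.0001227 − j0.001299) S
|Y| = 0.001305 S → |Z| = 1/|Y| = 766.6 Ω, ∠Z = −∠Y = 84.60°

1.305 mS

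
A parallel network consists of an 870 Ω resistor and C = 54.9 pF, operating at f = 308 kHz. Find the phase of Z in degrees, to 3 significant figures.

-5.28°

ω = 2πf = 1.935e+06 rad/s
X_C = 1/(ωC) = 9410 Ω
Parallel: admittances add. Y = 1/R + jωC
Y = (0.00115 + j0.000106) S
|Y| = 0.00115 S → |Z| = 1/|Y| = 866 Ω, ∠Z = −∠Y = -5.28°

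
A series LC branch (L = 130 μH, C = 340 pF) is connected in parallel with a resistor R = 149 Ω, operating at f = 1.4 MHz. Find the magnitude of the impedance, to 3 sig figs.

147 Ω

ω = 2πf = 8.796e+06 rad/s
X_L = ωL = 1140 Ω
X_C = 1/(ωC) = 334 Ω
Branch 1: Z₁ = R = 149 Ω
Branch 2 (series LC): Z₂ = j(X_L − X_C) = j809 Ω
Parallel: Z = Z₁Z₂/(Z₁+Z₂), |Z| = 147 Ω, ∠Z = 10.4°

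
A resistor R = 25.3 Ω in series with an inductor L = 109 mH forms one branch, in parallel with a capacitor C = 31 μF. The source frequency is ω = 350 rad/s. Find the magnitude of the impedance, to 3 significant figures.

70.7 Ω

X_L = ωL = 38.1 Ω
X_C = 1/(ωC) = 92.2 Ω
Branch 1 (R+jX_L): Z₁ = 25.3 + j38.1 Ω, |Z₁| = 45.8 Ω
Branch 2 (−jX_C): Z₂ = −j92.2 Ω
Parallel: Z = Z₁Z₂/(Z₁+Z₂), |Z| = 70.7 Ω, ∠Z = 31.4°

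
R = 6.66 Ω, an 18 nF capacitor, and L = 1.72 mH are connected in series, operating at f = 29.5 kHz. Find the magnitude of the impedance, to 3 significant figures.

ω = 2πf = 185400 rad/s
X_L = ωL = 319 Ω
X_C = 1/(ωC) = 300 Ω
Net reactance X = X_L − X_C = 19.1 Ω
Z = 6.66 + j19.1 Ω
|Z| = √(6.66² + 19.1²) = 20.2 Ω

20.2 Ω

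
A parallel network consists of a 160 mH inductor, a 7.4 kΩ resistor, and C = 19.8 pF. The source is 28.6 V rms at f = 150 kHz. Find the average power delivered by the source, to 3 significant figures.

111 mW

ω = 2πf = 942500 rad/s
X_L = ωL = 151000 Ω
X_C = 1/(ωC) = 53600 Ω
Parallel: admittances add. Y = 1/R + 1/(jωL) + jωC
Y = (0.000135 + j1.2e-05) S
|Y| = 0.000136 S → |Z| = 1/|Y| = 7370 Ω, ∠Z = −∠Y = -5.09°
I = V/|Z| = 3.88 mA
P = VI cos φ = 28.6 × 0.00388 × cos(-5.09°) = 111 mW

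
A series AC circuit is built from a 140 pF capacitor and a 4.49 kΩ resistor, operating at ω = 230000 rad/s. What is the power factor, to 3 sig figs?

X_C = 1/(ωC) = 31100 Ω
Z = 4490 − j31100 Ω
|Z| = √(4490² + 31100²) = 31400 Ω
∠Z = arctan(-31100/4490) = -81.8°
cos φ = cos(-81.8°) = 0.143

0.143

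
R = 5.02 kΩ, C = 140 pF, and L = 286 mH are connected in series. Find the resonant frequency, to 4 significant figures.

ω₀ = 1/√(LC) = 1/√(0.286 × 1.4e-10) = 158000 rad/s
f₀ = ω₀/(2π) = 25.15 kHz

25.15 kHz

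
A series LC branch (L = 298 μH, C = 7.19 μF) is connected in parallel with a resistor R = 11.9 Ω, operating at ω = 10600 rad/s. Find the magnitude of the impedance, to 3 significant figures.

X_L = ωL = 3.16 Ω
X_C = 1/(ωC) = 13.1 Ω
Branch 1: Z₁ = R = 11.9 Ω
Branch 2 (series LC): Z₂ = j(X_L − X_C) = −j9.96 Ω
Parallel: Z = Z₁Z₂/(Z₁+Z₂), |Z| = 7.64 Ω, ∠Z = -50.1°

7.64 Ω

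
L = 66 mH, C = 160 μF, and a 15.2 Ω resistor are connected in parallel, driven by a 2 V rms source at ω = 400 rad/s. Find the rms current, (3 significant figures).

X_L = ωL = 26.4 Ω
X_C = 1/(ωC) = 15.6 Ω
Parallel: admittances add. Y = 1/R + 1/(jωL) + jωC
Y = (0.0658 + j0.0261) S
|Y| = 0.0708 S → |Z| = 1/|Y| = 14.1 Ω, ∠Z = −∠Y = -21.7°
I = V/|Z| = 2/14.1 = 142 mA

142 mA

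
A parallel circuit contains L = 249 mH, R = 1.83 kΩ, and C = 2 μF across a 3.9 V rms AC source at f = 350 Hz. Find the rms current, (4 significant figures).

10.25 mA

ω = 2πf = 2199 rad/s
X_L = ωL = 547.6 Ω
X_C = 1/(ωC) = 227.4 Ω
Parallel: admittances add. Y = 1/R + 1/(jωL) + jωC
Y = (0.0005464 + j0.002572) S
|Y| = 0.002629 S → |Z| = 1/|Y| = 380.3 Ω, ∠Z = −∠Y = -78.01°
I = V/|Z| = 3.9/380.3 = 10.25 mA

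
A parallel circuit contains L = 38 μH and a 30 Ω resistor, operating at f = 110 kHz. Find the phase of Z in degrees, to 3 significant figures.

ω = 2πf = 691200 rad/s
X_L = ωL = 26.3 Ω
Parallel: admittances add. Y = 1/R + 1/(jωL)
Y = (0.0333 − j0.0381) S
|Y| = 0.0506 S → |Z| = 1/|Y| = 19.8 Ω, ∠Z = −∠Y = 48.8°

48.8°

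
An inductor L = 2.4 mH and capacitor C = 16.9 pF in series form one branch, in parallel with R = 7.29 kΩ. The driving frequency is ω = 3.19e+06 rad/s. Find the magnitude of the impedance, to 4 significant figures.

X_L = ωL = 7656 Ω
X_C = 1/(ωC) = 18550 Ω
Branch 1: Z₁ = R = 7290 Ω
Branch 2 (series LC): Z₂ = j(X_L − X_C) = −j10890 Ω
Parallel: Z = Z₁Z₂/(Z₁+Z₂), |Z| = 6058 Ω, ∠Z = -33.79°

6058 Ω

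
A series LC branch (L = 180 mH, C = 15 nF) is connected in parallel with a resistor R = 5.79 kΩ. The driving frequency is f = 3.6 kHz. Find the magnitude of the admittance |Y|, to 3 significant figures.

ω = 2πf = 22620 rad/s
X_L = ωL = 4070 Ω
X_C = 1/(ωC) = 2950 Ω
Branch 1: Z₁ = R = 5790 Ω
Branch 2 (series LC): Z₂ = j(X_L − X_C) = j1120 Ω
Parallel: Z = Z₁Z₂/(Z₁+Z₂), |Z| = 1100 Ω, ∠Z = 79.0°
|Y| = 1/|Z| = 906 μS

906 μS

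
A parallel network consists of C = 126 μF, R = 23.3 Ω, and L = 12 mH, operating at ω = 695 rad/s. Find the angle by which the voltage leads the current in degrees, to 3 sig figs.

X_L = ωL = 8.34 Ω
X_C = 1/(ωC) = 11.4 Ω
Parallel: admittances add. Y = 1/R + 1/(jωL) + jωC
Y = (0.0429 − j0.0323) S
|Y| = 0.0537 S → |Z| = 1/|Y| = 18.6 Ω, ∠Z = −∠Y = 37.0°

37.0°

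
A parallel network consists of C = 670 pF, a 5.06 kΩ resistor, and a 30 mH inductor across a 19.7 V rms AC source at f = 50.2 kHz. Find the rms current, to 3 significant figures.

4.41 mA

ω = 2πf = 315400 rad/s
X_L = ωL = 9460 Ω
X_C = 1/(ωC) = 4730 Ω
Parallel: admittances add. Y = 1/R + 1/(jωL) + jωC
Y = (0.000198 + j0.000106) S
|Y| = 0.000224 S → |Z| = 1/|Y| = 4460 Ω, ∠Z = −∠Y = -28.1°
I = V/|Z| = 19.7/4460 = 4.41 mA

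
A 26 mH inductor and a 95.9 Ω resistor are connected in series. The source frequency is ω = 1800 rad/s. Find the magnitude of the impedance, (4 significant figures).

106.7 Ω

X_L = ωL = 46.80 Ω
Z = 95.90 + j46.80 Ω
|Z| = √(95.90² + 46.80²) = 106.7 Ω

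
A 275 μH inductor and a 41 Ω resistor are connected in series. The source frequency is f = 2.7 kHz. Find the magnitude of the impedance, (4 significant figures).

41.26 Ω

ω = 2πf = 16960 rad/s
X_L = ωL = 4.665 Ω
Z = 41.00 + j4.665 Ω
|Z| = √(41.00² + 4.665²) = 41.26 Ω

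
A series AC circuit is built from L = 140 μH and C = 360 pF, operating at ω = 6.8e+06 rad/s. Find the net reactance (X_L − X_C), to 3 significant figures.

X_L = ωL = 952 Ω
X_C = 1/(ωC) = 408 Ω
X = 952 − 408 = 544 Ω

544 Ω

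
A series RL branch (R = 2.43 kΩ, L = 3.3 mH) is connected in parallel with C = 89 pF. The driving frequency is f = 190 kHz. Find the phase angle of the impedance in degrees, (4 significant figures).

ω = 2πf = 1.194e+06 rad/s
X_L = ωL = 3940 Ω
X_C = 1/(ωC) = 9412 Ω
Branch 1 (R+jX_L): Z₁ = 2430 + j3940 Ω, |Z₁| = 4629 Ω
Branch 2 (−jX_C): Z₂ = −j9412 Ω
Parallel: Z = Z₁Z₂/(Z₁+Z₂), |Z| = 7276 Ω, ∠Z = 34.39°

34.39°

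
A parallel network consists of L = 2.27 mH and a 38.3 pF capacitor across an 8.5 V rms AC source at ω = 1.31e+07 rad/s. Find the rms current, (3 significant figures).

3.98 mA

X_L = ωL = 29700 Ω
X_C = 1/(ωC) = 1990 Ω
Parallel: admittances add. Y = 1/(jωL) + jωC
Y = (0 + j0.000468) S
|Y| = 0.000468 S → |Z| = 1/|Y| = 2140 Ω, ∠Z = −∠Y = -90.0°
I = V/|Z| = 8.5/2140 = 3.98 mA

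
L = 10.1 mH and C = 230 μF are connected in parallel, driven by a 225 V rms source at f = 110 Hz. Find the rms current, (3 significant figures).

3.53 A

ω = 2πf = 691.2 rad/s
X_L = ωL = 6.98 Ω
X_C = 1/(ωC) = 6.29 Ω
Parallel: admittances add. Y = 1/(jωL) + jωC
Y = (0 + j0.0157) S
|Y| = 0.0157 S → |Z| = 1/|Y| = 63.7 Ω, ∠Z = −∠Y = -90.0°
I = V/|Z| = 225/63.7 = 3.53 A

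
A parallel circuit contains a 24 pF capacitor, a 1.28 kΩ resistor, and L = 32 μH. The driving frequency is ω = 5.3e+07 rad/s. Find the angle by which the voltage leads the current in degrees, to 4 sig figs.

-41.14°

X_L = ωL = 1696 Ω
X_C = 1/(ωC) = 786.2 Ω
Parallel: admittances add. Y = 1/R + 1/(jωL) + jωC
Y = (0.0007813 + j0.0006824) S
|Y| = 0.001037 S → |Z| = 1/|Y| = 964.0 Ω, ∠Z = −∠Y = -41.14°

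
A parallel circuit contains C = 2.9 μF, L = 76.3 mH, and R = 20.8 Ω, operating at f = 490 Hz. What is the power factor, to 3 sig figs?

ω = 2πf = 3079 rad/s
X_L = ωL = 235 Ω
X_C = 1/(ωC) = 112 Ω
Parallel: admittances add. Y = 1/R + 1/(jωL) + jωC
Y = (0.0481 + j0.00467) S
|Y| = 0.0483 S → |Z| = 1/|Y| = 20.7 Ω, ∠Z = −∠Y = -5.55°
cos φ = cos(-5.55°) = 0.995

0.995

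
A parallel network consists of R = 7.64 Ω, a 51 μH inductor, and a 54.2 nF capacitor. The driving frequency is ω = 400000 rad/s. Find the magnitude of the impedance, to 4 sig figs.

X_L = ωL = 20.40 Ω
X_C = 1/(ωC) = 46.13 Ω
Parallel: admittances add. Y = 1/R + 1/(jωL) + jωC
Y = (0.1309 − j0.02734) S
|Y| = 0.1337 S → |Z| = 1/|Y| = 7.479 Ω, ∠Z = −∠Y = 11.80°

7.479 Ω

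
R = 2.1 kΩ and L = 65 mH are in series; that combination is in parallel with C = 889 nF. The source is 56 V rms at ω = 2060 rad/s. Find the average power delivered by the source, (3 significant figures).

1.49 W

X_L = ωL = 134 Ω
X_C = 1/(ωC) = 546 Ω
Branch 1 (R+jX_L): Z₁ = 2100 + j134 Ω, |Z₁| = 2100 Ω
Branch 2 (−jX_C): Z₂ = −j546 Ω
Parallel: Z = Z₁Z₂/(Z₁+Z₂), |Z| = 537 Ω, ∠Z = -75.2°
I = V/|Z| = 104 mA
P = VI cos φ = 56 × 0.104 × cos(-75.2°) = 1.49 W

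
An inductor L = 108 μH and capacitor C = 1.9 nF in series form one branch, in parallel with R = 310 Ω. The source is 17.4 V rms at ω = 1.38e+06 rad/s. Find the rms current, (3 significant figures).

X_L = ωL = 149 Ω
X_C = 1/(ωC) = 381 Ω
Branch 1: Z₁ = R = 310 Ω
Branch 2 (series LC): Z₂ = j(X_L − X_C) = −j232 Ω
Parallel: Z = Z₁Z₂/(Z₁+Z₂), |Z| = 186 Ω, ∠Z = -53.1°
I = V/|Z| = 17.4/186 = 93.6 mA

93.6 mA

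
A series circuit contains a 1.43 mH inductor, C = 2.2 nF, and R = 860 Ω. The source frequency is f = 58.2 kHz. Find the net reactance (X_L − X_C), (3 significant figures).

-720 Ω

ω = 2πf = 365700 rad/s
X_L = ωL = 523 Ω
X_C = 1/(ωC) = 1240 Ω
X = 523 − 1240 = -720 Ω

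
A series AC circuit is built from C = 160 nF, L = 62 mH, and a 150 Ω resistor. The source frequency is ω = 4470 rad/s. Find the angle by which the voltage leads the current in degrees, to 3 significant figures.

-82.4°

X_L = ωL = 277 Ω
X_C = 1/(ωC) = 1400 Ω
Net reactance X = X_L − X_C = -1120 Ω
Z = 150 − j1120 Ω
|Z| = √(150² + 1120²) = 1130 Ω
∠Z = arctan(-1120/150) = -82.4°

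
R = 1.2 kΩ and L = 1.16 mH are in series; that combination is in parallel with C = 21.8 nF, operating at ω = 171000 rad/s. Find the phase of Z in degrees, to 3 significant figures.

-77.3°

X_L = ωL = 198 Ω
X_C = 1/(ωC) = 268 Ω
Branch 1 (R+jX_L): Z₁ = 1200 + j198 Ω, |Z₁| = 1220 Ω
Branch 2 (−jX_C): Z₂ = −j268 Ω
Parallel: Z = Z₁Z₂/(Z₁+Z₂), |Z| = 271 Ω, ∠Z = -77.3°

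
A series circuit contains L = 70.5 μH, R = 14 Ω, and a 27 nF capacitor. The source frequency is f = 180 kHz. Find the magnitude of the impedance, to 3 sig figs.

ω = 2πf = 1.131e+06 rad/s
X_L = ωL = 79.7 Ω
X_C = 1/(ωC) = 32.7 Ω
Net reactance X = X_L − X_C = 47.0 Ω
Z = 14.0 + j47.0 Ω
|Z| = √(14.0² + 47.0²) = 49.0 Ω

49.0 Ω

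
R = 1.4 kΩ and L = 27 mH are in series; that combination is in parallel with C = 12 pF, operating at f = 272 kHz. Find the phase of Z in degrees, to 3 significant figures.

ω = 2πf = 1.709e+06 rad/s
X_L = ωL = 46100 Ω
X_C = 1/(ωC) = 48800 Ω
Branch 1 (R+jX_L): Z₁ = 1400 + j46100 Ω, |Z₁| = 46200 Ω
Branch 2 (−jX_C): Z₂ = −j48800 Ω
Parallel: Z = Z₁Z₂/(Z₁+Z₂), |Z| = 758000 Ω, ∠Z = 60.1°

60.1°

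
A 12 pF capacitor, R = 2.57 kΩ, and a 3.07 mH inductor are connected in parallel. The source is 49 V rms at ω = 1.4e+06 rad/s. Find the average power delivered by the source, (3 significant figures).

934 mW

X_L = ωL = 4300 Ω
X_C = 1/(ωC) = 59500 Ω
Parallel: admittances add. Y = 1/R + 1/(jωL) + jωC
Y = (0.000389 − j0.000216) S
|Y| = 0.000445 S → |Z| = 1/|Y| = 2250 Ω, ∠Z = −∠Y = 29.0°
I = V/|Z| = 21.8 mA
P = VI cos φ = 49 × 0.0218 × cos(29.0°) = 934 mW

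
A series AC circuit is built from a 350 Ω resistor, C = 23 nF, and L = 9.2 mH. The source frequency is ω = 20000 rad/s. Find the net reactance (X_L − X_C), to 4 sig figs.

-1990 Ω

X_L = ωL = 184.0 Ω
X_C = 1/(ωC) = 2174 Ω
X = 184.0 − 2174 = -1990 Ω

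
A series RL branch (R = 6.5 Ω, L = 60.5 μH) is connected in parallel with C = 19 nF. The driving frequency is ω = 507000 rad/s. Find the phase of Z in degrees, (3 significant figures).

73.0°

X_L = ωL = 30.7 Ω
X_C = 1/(ωC) = 104 Ω
Branch 1 (R+jX_L): Z₁ = 6.50 + j30.7 Ω, |Z₁| = 31.4 Ω
Branch 2 (−jX_C): Z₂ = −j104 Ω
Parallel: Z = Z₁Z₂/(Z₁+Z₂), |Z| = 44.3 Ω, ∠Z = 73.0°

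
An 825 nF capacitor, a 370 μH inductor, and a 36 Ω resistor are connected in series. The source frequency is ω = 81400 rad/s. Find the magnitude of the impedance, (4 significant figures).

X_L = ωL = 30.12 Ω
X_C = 1/(ωC) = 14.89 Ω
Net reactance X = X_L − X_C = 15.23 Ω
Z = 36.00 + j15.23 Ω
|Z| = √(36.00² + 15.23²) = 39.09 Ω

39.09 Ω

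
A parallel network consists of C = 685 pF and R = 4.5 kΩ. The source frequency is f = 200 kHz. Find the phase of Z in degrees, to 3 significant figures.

ω = 2πf = 1.257e+06 rad/s
X_C = 1/(ωC) = 1160 Ω
Parallel: admittances add. Y = 1/R + jωC
Y = (0.000222 + j0.000861) S
|Y| = 0.000889 S → |Z| = 1/|Y| = 1120 Ω, ∠Z = −∠Y = -75.5°

-75.5°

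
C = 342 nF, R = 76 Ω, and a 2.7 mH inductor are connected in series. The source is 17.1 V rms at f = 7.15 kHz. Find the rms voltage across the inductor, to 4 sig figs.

ω = 2πf = 44920 rad/s
X_L = ωL = 121.3 Ω
X_C = 1/(ωC) = 65.09 Ω
Net reactance X = X_L − X_C = 56.21 Ω
Z = 76.00 + j56.21 Ω
|Z| = √(76.00² + 56.21²) = 94.53 Ω
I = V/|Z| = 180.9 mA
V_L = I·|Z_L| = 0.1809 × 121.3 = 21.94 V

21.94 V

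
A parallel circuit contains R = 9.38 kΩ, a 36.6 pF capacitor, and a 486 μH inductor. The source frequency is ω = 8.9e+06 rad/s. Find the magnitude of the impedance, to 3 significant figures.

X_L = ωL = 4330 Ω
X_C = 1/(ωC) = 3070 Ω
Parallel: admittances add. Y = 1/R + 1/(jωL) + jωC
Y = (0.000107 + j9.45e-05) S
|Y| = 0.000142 S → |Z| = 1/|Y| = 7020 Ω, ∠Z = −∠Y = -41.6°

7020 Ω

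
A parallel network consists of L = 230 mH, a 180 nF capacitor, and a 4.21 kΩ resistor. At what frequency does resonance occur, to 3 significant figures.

782 Hz

ω₀ = 1/√(LC) = 1/√(0.23 × 1.8e-07) = 4915 rad/s
f₀ = ω₀/(2π) = 782 Hz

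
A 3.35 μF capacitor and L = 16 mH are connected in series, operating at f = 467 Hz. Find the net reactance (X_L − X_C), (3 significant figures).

-54.8 Ω

ω = 2πf = 2934 rad/s
X_L = ωL = 46.9 Ω
X_C = 1/(ωC) = 102 Ω
X = 46.9 − 102 = -54.8 Ω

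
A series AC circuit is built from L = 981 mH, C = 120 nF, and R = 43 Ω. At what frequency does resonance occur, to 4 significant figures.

ω₀ = 1/√(LC) = 1/√(0.981 × 1.2e-07) = 2915 rad/s
f₀ = ω₀/(2π) = 463.9 Hz

463.9 Hz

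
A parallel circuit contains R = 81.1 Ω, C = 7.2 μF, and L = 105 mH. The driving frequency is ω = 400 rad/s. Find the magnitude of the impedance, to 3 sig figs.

X_L = ωL = 42.0 Ω
X_C = 1/(ωC) = 347 Ω
Parallel: admittances add. Y = 1/R + 1/(jωL) + jωC
Y = (0.0123 − j0.0209) S
|Y| = 0.0243 S → |Z| = 1/|Y| = 41.2 Ω, ∠Z = −∠Y = 59.5°

41.2 Ω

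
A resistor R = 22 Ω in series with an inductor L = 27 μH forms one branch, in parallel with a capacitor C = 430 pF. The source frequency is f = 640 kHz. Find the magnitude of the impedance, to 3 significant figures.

136 Ω

ω = 2πf = 4.021e+06 rad/s
X_L = ωL = 109 Ω
X_C = 1/(ωC) = 578 Ω
Branch 1 (R+jX_L): Z₁ = 22.0 + j109 Ω, |Z₁| = 111 Ω
Branch 2 (−jX_C): Z₂ = −j578 Ω
Parallel: Z = Z₁Z₂/(Z₁+Z₂), |Z| = 136 Ω, ∠Z = 75.9°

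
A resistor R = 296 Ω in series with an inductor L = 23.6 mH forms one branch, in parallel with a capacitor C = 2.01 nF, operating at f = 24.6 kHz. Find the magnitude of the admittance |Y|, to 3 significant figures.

ω = 2πf = 154600 rad/s
X_L = ωL = 3650 Ω
X_C = 1/(ωC) = 3220 Ω
Branch 1 (R+jX_L): Z₁ = 296 + j3650 Ω, |Z₁| = 3660 Ω
Branch 2 (−jX_C): Z₂ = −j3220 Ω
Parallel: Z = Z₁Z₂/(Z₁+Z₂), |Z| = 22600 Ω, ∠Z = -60.0°
|Y| = 1/|Z| = 44.2 μS

44.2 μS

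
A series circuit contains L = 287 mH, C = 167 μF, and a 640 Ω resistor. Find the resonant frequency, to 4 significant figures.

ω₀ = 1/√(LC) = 1/√(0.287 × 0.000167) = 144.4 rad/s
f₀ = ω₀/(2π) = 22.99 Hz

22.99 Hz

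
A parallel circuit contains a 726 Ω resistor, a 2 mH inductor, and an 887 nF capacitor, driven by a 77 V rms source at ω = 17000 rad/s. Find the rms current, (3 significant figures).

1.11 A

X_L = ωL = 34.0 Ω
X_C = 1/(ωC) = 66.3 Ω
Parallel: admittances add. Y = 1/R + 1/(jωL) + jωC
Y = (0.00138 − j0.0143) S
|Y| = 0.0144 S → |Z| = 1/|Y| = 69.5 Ω, ∠Z = −∠Y = 84.5°
I = V/|Z| = 77/69.5 = 1.11 A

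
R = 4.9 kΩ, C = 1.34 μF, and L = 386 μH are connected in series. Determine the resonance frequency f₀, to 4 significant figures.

6.998 kHz

ω₀ = 1/√(LC) = 1/√(0.000386 × 1.34e-06) = 43970 rad/s
f₀ = ω₀/(2π) = 6.998 kHz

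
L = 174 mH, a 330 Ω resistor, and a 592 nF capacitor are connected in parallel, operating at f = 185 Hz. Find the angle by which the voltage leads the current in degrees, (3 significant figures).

ω = 2πf = 1162 rad/s
X_L = ωL = 202 Ω
X_C = 1/(ωC) = 1450 Ω
Parallel: admittances add. Y = 1/R + 1/(jωL) + jωC
Y = (0.00303 − j0.00426) S
|Y| = 0.00522 S → |Z| = 1/|Y| = 191 Ω, ∠Z = −∠Y = 54.5°

54.5°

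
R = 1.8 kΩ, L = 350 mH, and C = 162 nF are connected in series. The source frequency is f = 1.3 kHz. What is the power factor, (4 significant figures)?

0.6502

ω = 2πf = 8168 rad/s
X_L = ωL = 2859 Ω
X_C = 1/(ωC) = 755.7 Ω
Net reactance X = X_L − X_C = 2103 Ω
Z = 1800 + j2103 Ω
|Z| = √(1800² + 2103²) = 2768 Ω
∠Z = arctan(2103/1800) = 49.44°
cos φ = cos(49.44°) = 0.6502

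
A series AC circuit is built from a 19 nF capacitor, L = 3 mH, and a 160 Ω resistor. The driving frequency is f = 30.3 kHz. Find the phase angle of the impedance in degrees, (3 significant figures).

ω = 2πf = 190400 rad/s
X_L = ωL = 571 Ω
X_C = 1/(ωC) = 276 Ω
Net reactance X = X_L − X_C = 295 Ω
Z = 160 + j295 Ω
|Z| = √(160² + 295²) = 335 Ω
∠Z = arctan(295/160) = 61.5°

61.5°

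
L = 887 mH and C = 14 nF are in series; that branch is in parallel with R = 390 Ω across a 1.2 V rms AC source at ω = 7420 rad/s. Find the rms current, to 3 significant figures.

X_L = ωL = 6580 Ω
X_C = 1/(ωC) = 9630 Ω
Branch 1: Z₁ = R = 390 Ω
Branch 2 (series LC): Z₂ = j(X_L − X_C) = −j3040 Ω
Parallel: Z = Z₁Z₂/(Z₁+Z₂), |Z| = 387 Ω, ∠Z = -7.30°
I = V/|Z| = 1.2/387 = 3.10 mA

3.10 mA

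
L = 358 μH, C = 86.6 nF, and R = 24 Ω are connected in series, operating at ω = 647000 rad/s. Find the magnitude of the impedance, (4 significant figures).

215.1 Ω

X_L = ωL = 231.6 Ω
X_C = 1/(ωC) = 17.85 Ω
Net reactance X = X_L − X_C = 213.8 Ω
Z = 24.00 + j213.8 Ω
|Z| = √(24.00² + 213.8²) = 215.1 Ω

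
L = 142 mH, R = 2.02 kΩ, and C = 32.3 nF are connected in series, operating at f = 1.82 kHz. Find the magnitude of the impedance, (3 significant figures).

ω = 2πf = 11440 rad/s
X_L = ωL = 1620 Ω
X_C = 1/(ωC) = 2710 Ω
Net reactance X = X_L − X_C = -1080 Ω
Z = 2020 − j1080 Ω
|Z| = √(2020² + 1080²) = 2290 Ω

2290 Ω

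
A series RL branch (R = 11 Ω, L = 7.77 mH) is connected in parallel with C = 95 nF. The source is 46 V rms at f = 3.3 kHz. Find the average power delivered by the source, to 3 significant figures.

ω = 2πf = 20730 rad/s
X_L = ωL = 161 Ω
X_C = 1/(ωC) = 508 Ω
Branch 1 (R+jX_L): Z₁ = 11.0 + j161 Ω, |Z₁| = 161 Ω
Branch 2 (−jX_C): Z₂ = −j508 Ω
Parallel: Z = Z₁Z₂/(Z₁+Z₂), |Z| = 236 Ω, ∠Z = 84.3°
I = V/|Z| = 195 mA
P = VI cos φ = 46 × 0.195 × cos(84.3°) = 893 mW

893 mW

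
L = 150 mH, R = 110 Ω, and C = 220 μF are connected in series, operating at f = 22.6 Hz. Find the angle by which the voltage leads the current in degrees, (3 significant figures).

-5.56°

ω = 2πf = 142.0 rad/s
X_L = ωL = 21.3 Ω
X_C = 1/(ωC) = 32.0 Ω
Net reactance X = X_L − X_C = -10.7 Ω
Z = 110 − j10.7 Ω
|Z| = √(110² + 10.7²) = 111 Ω
∠Z = arctan(-10.7/110) = -5.56°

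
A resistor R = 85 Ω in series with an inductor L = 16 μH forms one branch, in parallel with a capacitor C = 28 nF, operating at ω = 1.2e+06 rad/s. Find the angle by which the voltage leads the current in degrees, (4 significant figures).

-70.19°

X_L = ωL = 19.20 Ω
X_C = 1/(ωC) = 29.76 Ω
Branch 1 (R+jX_L): Z₁ = 85.00 + j19.20 Ω, |Z₁| = 87.14 Ω
Branch 2 (−jX_C): Z₂ = −j29.76 Ω
Parallel: Z = Z₁Z₂/(Z₁+Z₂), |Z| = 30.28 Ω, ∠Z = -70.19°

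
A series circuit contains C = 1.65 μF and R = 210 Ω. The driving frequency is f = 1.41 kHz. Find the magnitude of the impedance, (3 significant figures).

ω = 2πf = 8859 rad/s
X_C = 1/(ωC) = 68.4 Ω
Z = 210 − j68.4 Ω
|Z| = √(210² + 68.4²) = 221 Ω

221 Ω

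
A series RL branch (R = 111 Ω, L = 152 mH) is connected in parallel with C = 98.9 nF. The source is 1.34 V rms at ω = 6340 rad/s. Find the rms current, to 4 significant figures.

555.1 μA

X_L = ωL = 963.7 Ω
X_C = 1/(ωC) = 1595 Ω
Branch 1 (R+jX_L): Z₁ = 111.0 + j963.7 Ω, |Z₁| = 970.1 Ω
Branch 2 (−jX_C): Z₂ = −j1595 Ω
Parallel: Z = Z₁Z₂/(Z₁+Z₂), |Z| = 2414 Ω, ∠Z = 73.45°
I = V/|Z| = 1.34/2414 = 555.1 μA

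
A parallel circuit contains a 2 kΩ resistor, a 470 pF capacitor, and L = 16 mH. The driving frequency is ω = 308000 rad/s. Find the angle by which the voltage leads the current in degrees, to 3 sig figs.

X_L = ωL = 4930 Ω
X_C = 1/(ωC) = 6910 Ω
Parallel: admittances add. Y = 1/R + 1/(jωL) + jωC
Y = (0.000500 − j5.82e-05) S
|Y| = 0.000503 S → |Z| = 1/|Y| = 1990 Ω, ∠Z = −∠Y = 6.64°

6.64°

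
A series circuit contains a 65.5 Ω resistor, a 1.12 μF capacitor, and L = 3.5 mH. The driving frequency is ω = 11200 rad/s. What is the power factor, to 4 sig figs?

X_L = ωL = 39.20 Ω
X_C = 1/(ωC) = 79.72 Ω
Net reactance X = X_L − X_C = -40.52 Ω
Z = 65.50 − j40.52 Ω
|Z| = √(65.50² + 40.52²) = 77.02 Ω
∠Z = arctan(-40.52/65.50) = -31.74°
cos φ = cos(-31.74°) = 0.8504

0.8504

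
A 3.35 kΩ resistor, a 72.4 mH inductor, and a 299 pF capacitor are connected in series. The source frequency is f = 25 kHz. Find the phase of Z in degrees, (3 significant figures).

ω = 2πf = 157100 rad/s
X_L = ωL = 11400 Ω
X_C = 1/(ωC) = 21300 Ω
Net reactance X = X_L − X_C = -9920 Ω
Z = 3350 − j9920 Ω
|Z| = √(3350² + 9920²) = 10500 Ω
∠Z = arctan(-9920/3350) = -71.3°

-71.3°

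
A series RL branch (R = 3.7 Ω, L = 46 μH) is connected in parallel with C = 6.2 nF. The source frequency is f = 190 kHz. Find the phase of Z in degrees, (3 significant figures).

83.5°

ω = 2πf = 1.194e+06 rad/s
X_L = ωL = 54.9 Ω
X_C = 1/(ωC) = 135 Ω
Branch 1 (R+jX_L): Z₁ = 3.70 + j54.9 Ω, |Z₁| = 55.0 Ω
Branch 2 (−jX_C): Z₂ = −j135 Ω
Parallel: Z = Z₁Z₂/(Z₁+Z₂), |Z| = 92.6 Ω, ∠Z = 83.5°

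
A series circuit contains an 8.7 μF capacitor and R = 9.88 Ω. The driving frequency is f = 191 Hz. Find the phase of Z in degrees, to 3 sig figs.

-84.1°

ω = 2πf = 1200 rad/s
X_C = 1/(ωC) = 95.8 Ω
Z = 9.88 − j95.8 Ω
|Z| = √(9.88² + 95.8²) = 96.3 Ω
∠Z = arctan(-95.8/9.88) = -84.1°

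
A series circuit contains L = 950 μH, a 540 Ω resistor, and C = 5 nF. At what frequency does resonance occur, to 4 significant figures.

73.03 kHz

ω₀ = 1/√(LC) = 1/√(0.00095 × 5e-09) = 458800 rad/s
f₀ = ω₀/(2π) = 73.03 kHz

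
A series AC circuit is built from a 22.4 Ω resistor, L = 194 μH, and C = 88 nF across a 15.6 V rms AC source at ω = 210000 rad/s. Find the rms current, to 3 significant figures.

X_L = ωL = 40.7 Ω
X_C = 1/(ωC) = 54.1 Ω
Net reactance X = X_L − X_C = -13.4 Ω
Z = 22.4 − j13.4 Ω
|Z| = √(22.4² + 13.4²) = 26.1 Ω
I = V/|Z| = 15.6/26.1 = 598 mA

598 mA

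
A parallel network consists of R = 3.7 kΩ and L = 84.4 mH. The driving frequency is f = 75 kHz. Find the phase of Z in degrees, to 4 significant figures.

5.315°

ω = 2πf = 471200 rad/s
X_L = ωL = 39770 Ω
Parallel: admittances add. Y = 1/R + 1/(jωL)
Y = (0.0002703 − j2.514e-05) S
|Y| = 0.0002714 S → |Z| = 1/|Y| = 3684 Ω, ∠Z = −∠Y = 5.315°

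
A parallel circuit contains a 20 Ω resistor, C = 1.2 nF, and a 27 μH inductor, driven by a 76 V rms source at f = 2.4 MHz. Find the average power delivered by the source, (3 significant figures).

ω = 2πf = 1.508e+07 rad/s
X_L = ωL = 407 Ω
X_C = 1/(ωC) = 55.3 Ω
Parallel: admittances add. Y = 1/R + 1/(jωL) + jωC
Y = (0.0500 + j0.0156) S
|Y| = 0.0524 S → |Z| = 1/|Y| = 19.1 Ω, ∠Z = −∠Y = -17.4°
I = V/|Z| = 3.98 A
P = VI cos φ = 76 × 3.98 × cos(-17.4°) = 289 W

289 W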